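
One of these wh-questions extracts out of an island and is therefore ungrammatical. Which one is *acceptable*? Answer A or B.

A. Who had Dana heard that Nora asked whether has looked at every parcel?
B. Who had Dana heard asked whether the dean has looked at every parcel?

B

In A, the wh-phrase is extracted from inside a wh-island (introduced by "whether"), which blocks movement.
In B, the extraction path crosses only that-complement boundaries, which are transparent.
So B is grammatical.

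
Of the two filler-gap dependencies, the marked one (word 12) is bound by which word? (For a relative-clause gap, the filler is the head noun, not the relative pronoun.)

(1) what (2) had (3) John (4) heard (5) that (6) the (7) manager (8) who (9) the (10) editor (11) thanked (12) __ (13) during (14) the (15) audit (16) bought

7

The marked gap is inside the relative clause, the direct object of "thanked".
Its filler is the head noun "manager" (via "who"), at word 7.
(The other dependency links word 1 to a gap after word 16.)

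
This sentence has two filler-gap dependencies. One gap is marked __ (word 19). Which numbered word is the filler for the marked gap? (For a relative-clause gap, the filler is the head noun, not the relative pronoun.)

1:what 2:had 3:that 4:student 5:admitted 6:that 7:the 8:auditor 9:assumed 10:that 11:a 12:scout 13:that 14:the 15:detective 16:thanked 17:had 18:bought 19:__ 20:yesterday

1

The marked gap is the direct object of "bought".
Its filler is the fronted wh-phrase "what", at word 1.
(The other dependency links word 12 to a gap after word 16.)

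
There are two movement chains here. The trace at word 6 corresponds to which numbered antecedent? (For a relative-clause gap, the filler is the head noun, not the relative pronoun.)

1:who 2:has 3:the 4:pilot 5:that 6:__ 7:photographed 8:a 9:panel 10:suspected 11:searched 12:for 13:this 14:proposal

The marked gap is inside the relative clause, the subject of "photographed".
Its filler is the head noun "pilot" (via "that"), at word 4.
(The other dependency links word 1 to a gap after word 10.)

4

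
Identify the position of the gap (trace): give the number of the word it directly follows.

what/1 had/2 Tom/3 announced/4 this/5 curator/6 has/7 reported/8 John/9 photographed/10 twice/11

10

The displaced element is "what" (word 1).
It is linked across 2 clause boundaries (Ø → Ø).
It functions as the direct object of "photographed", so the gap sits immediately after word 10 ("photographed").
Base order: Tom had announced this curator has reported John photographed what twice.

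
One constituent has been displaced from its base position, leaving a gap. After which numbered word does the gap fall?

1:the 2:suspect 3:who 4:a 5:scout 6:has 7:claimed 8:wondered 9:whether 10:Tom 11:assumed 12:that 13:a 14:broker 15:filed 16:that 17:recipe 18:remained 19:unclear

7

The displaced element is "the suspect" (word 2).
It is linked across 1 clause boundary (Ø).
It functions as the subject of "wondered", so the gap sits immediately after word 7 ("claimed").
Base order: A scout has claimed that the suspect wondered whether Tom assumed that a broker filed that recipe.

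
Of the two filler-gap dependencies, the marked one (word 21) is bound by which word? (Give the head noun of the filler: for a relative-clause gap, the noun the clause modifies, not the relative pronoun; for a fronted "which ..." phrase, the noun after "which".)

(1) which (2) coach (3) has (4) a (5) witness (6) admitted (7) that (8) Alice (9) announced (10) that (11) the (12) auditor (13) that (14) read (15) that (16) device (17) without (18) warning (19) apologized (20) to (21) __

2

The marked gap is the object of the preposition "to" of "apologized".
Its filler is the fronted wh-phrase "which coach", at word 2.
(The other dependency links word 12 to a gap after word 13.)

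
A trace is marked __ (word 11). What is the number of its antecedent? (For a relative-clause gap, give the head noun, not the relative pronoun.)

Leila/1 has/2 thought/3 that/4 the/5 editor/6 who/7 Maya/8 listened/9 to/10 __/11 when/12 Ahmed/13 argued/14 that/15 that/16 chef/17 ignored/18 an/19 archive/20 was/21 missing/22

The gap at 11 is the prepositional object of "listened", inside a relative clause.
The relative pronoun is "who" (word 7); it is bound by the head noun immediately before it.
Its filler is the head noun "editor", at word 6.

6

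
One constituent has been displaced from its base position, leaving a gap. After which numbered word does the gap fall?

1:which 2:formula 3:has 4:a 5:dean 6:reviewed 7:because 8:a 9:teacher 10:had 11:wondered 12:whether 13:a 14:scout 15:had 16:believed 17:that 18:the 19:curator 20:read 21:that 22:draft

The displaced element is "which formula" (word 2).
It functions as the direct object of "reviewed", so the gap sits immediately after word 6 ("reviewed").
Base order: A dean has reviewed which formula because a teacher had wondered whether a scout had believed that the curator read that draft.

6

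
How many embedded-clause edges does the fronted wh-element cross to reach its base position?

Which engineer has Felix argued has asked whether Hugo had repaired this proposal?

1

"which engineer" is extracted from the subject of "asked".
Boundaries crossed, outermost first: [Ø] — 1 in total.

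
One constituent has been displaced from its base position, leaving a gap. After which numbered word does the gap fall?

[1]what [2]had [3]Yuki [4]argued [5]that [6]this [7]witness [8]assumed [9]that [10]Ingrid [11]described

11

The displaced element is "what" (word 1).
It is linked across 2 clause boundaries (that → that).
It functions as the direct object of "described", so the gap sits immediately after word 11 ("described").
Base order: Yuki had argued that this witness assumed that Ingrid described what.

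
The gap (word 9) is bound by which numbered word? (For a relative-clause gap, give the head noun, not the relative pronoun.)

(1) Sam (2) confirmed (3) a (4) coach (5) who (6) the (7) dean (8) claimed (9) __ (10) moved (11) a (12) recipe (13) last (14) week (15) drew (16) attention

4

The gap at 9 is the subject of "moved", inside a relative clause.
The relative pronoun is "who" (word 5); it is bound by the head noun immediately before it.
Its filler is the head noun "coach", at word 4.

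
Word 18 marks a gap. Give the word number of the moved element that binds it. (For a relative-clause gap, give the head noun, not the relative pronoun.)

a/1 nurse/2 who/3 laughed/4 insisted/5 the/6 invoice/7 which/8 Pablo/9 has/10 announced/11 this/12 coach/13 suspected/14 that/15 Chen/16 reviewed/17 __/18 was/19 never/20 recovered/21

The gap at 18 is the object of "reviewed", inside a relative clause.
The relative pronoun is "which" (word 8); it is bound by the head noun immediately before it.
Its filler is the head noun "invoice", at word 7.

7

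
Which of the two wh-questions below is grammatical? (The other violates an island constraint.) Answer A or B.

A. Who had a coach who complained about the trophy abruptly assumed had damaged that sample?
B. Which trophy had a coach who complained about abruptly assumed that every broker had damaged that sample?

A

In B, the wh-phrase is extracted from inside a complex-NP island (relative clause) (introduced by "who"), which blocks movement.
In A, the extraction path crosses only that-complement boundaries, which are transparent.
So A is grammatical.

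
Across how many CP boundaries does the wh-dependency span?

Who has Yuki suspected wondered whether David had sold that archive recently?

1

"who" is extracted from the subject of "wondered".
Boundaries crossed, outermost first: [Ø] — 1 in total.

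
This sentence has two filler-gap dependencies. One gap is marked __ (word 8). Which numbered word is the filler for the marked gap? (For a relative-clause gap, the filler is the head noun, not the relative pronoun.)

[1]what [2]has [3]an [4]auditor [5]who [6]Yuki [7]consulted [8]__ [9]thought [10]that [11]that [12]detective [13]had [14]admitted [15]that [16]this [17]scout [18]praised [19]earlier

The marked gap is inside the relative clause, the direct object of "consulted".
Its filler is the head noun "auditor" (via "who"), at word 4.
(The other dependency links word 1 to a gap after word 18.)

4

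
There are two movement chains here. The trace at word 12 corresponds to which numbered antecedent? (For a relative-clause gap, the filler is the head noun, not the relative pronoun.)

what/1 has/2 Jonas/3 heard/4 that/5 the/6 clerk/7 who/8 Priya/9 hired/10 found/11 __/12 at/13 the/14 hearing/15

The marked gap is the direct object of "found".
Its filler is the fronted wh-phrase "what", at word 1.
(The other dependency links word 7 to a gap after word 10.)

1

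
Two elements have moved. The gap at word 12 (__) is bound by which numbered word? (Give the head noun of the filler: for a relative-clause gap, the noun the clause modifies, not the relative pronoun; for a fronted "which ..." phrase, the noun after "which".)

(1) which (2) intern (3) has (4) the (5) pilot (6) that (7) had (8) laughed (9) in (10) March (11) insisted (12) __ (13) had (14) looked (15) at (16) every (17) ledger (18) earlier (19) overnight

The marked gap is the subject of "looked".
Its filler is the fronted wh-phrase "which intern", at word 2.
(The other dependency links word 5 to a gap after word 6.)

2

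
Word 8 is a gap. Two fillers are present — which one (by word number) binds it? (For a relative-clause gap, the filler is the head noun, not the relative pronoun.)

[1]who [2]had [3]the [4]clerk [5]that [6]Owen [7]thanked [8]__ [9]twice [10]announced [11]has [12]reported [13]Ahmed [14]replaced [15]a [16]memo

The marked gap is inside the relative clause, the direct object of "thanked".
Its filler is the head noun "clerk" (via "that"), at word 4.
(The other dependency links word 1 to a gap after word 10.)

4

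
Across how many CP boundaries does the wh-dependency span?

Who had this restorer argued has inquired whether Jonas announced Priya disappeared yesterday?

"who" is extracted from the subject of "inquired".
Boundaries crossed, outermost first: [Ø] — 1 in total.

1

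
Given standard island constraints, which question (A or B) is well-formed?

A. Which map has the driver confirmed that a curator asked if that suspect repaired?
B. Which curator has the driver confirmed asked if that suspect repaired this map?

B

In A, the wh-phrase is extracted from inside a wh-island (introduced by "if"), which blocks movement.
In B, the extraction path crosses only that-complement boundaries, which are transparent.
So B is grammatical.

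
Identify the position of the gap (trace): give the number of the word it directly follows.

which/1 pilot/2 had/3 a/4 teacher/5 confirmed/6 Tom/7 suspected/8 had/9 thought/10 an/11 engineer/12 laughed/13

The displaced element is "which pilot" (word 2).
It is linked across 2 clause boundaries (Ø → Ø).
It functions as the subject of "thought", so the gap sits immediately after word 8 ("suspected").
Base order: A teacher had confirmed Tom suspected that which pilot had thought an engineer laughed.

8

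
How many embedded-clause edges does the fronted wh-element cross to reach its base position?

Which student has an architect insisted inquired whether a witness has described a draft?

1

"which student" is extracted from the subject of "inquired".
Boundaries crossed, outermost first: [Ø] — 1 in total.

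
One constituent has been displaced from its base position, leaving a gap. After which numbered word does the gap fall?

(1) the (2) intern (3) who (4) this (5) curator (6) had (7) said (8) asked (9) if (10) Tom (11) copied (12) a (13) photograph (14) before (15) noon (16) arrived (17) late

The displaced element is "the intern" (word 2).
It is linked across 1 clause boundary (Ø).
It functions as the subject of "asked", so the gap sits immediately after word 7 ("said").
Base order: This curator had said the intern asked if Tom copied a photograph before noon.

7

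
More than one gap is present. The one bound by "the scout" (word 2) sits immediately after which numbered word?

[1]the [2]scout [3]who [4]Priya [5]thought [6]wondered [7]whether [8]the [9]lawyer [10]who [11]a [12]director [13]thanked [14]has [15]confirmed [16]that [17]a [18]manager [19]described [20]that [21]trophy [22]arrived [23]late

5

The displaced element is "the scout" (word 2).
It is linked across 1 clause boundary (Ø).
It functions as the subject of "wondered", so the gap sits immediately after word 5 ("thought").
Base order: Priya thought that the scout wondered whether the lawyer who a director thanked has confirmed that a manager described that trophy.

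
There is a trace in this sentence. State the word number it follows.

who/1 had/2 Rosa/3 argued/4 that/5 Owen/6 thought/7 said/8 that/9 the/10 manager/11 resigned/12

7

The displaced element is "who" (word 1).
It is linked across 2 clause boundaries (that → Ø).
It functions as the subject of "said", so the gap sits immediately after word 7 ("thought").
Base order: Rosa had argued that Owen thought that who said that the manager resigned.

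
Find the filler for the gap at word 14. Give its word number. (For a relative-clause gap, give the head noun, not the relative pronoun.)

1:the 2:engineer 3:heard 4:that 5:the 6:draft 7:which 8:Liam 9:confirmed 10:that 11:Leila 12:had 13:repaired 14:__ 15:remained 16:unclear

The gap at 14 is the object of "repaired", inside a relative clause.
The relative pronoun is "which" (word 7); it is bound by the head noun immediately before it.
Its filler is the head noun "draft", at word 6.

6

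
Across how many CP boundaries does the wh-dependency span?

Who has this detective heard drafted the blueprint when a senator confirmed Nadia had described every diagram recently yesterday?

1

"who" is extracted from the subject of "drafted".
Boundaries crossed, outermost first: [Ø] — 1 in total.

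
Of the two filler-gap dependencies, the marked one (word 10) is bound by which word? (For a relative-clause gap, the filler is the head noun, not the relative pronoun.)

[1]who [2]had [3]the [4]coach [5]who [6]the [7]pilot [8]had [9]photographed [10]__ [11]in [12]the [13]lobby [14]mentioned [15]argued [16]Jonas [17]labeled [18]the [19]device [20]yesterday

4

The marked gap is inside the relative clause, the direct object of "photographed".
Its filler is the head noun "coach" (via "who"), at word 4.
(The other dependency links word 1 to a gap after word 14.)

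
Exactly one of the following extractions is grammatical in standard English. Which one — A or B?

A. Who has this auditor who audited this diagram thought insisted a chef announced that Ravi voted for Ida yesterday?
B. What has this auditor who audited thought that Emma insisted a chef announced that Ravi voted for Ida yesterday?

In B, the wh-phrase is extracted from inside a complex-NP island (relative clause) (introduced by "who"), which blocks movement.
In A, the extraction path crosses only that-complement boundaries, which are transparent.
So A is grammatical.

A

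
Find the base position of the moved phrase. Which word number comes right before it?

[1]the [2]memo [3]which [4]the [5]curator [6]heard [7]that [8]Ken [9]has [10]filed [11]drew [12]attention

10

The displaced element is "the memo" (word 2).
It is linked across 1 clause boundary (that).
It functions as the direct object of "filed", so the gap sits immediately after word 10 ("filed").
Base order: The curator heard that Ken has filed the memo.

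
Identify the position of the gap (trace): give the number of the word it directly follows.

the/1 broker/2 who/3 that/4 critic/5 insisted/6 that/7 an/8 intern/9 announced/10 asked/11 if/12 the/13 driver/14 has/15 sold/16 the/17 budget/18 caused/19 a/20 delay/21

The displaced element is "the broker" (word 2).
It is linked across 2 clause boundaries (that → Ø).
It functions as the subject of "asked", so the gap sits immediately after word 10 ("announced").
Base order: That critic insisted that an intern announced that the broker asked if the driver has sold the budget.

10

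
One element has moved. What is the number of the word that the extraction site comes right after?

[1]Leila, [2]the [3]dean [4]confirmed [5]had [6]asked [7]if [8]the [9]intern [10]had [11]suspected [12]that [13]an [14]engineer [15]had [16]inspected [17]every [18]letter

The displaced element is "Leila" (word 1).
It is linked across 1 clause boundary (Ø).
It functions as the subject of "asked", so the gap sits immediately after word 4 ("confirmed").
Base order: The dean confirmed Leila had asked if the intern had suspected that an engineer had inspected every letter.

4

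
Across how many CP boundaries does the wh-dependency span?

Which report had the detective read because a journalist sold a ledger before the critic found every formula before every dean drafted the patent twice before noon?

0

"which report" originates inside the matrix clause — no clause boundary is crossed.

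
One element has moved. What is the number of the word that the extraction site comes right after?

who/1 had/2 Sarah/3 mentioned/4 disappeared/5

The displaced element is "who" (word 1).
It is linked across 1 clause boundary (Ø).
It functions as the subject of "disappeared", so the gap sits immediately after word 4 ("mentioned").
Base order: Sarah had mentioned that who disappeared.

4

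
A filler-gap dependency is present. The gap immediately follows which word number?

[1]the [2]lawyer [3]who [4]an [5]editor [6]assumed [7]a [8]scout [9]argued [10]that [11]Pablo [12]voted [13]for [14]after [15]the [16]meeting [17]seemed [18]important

The displaced element is "the lawyer" (word 2).
It is linked across 2 clause boundaries (Ø → that).
It functions as the object of the preposition "for" of "voted", so the gap sits immediately after word 13 ("for").
Base order: An editor assumed a scout argued that Pablo voted for the lawyer after the meeting.

13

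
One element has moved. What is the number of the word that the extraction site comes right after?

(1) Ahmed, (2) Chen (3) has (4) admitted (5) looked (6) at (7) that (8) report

The displaced element is "Ahmed" (word 1).
It is linked across 1 clause boundary (Ø).
It functions as the subject of "looked", so the gap sits immediately after word 4 ("admitted").
Base order: Chen has admitted that Ahmed looked at that report.

4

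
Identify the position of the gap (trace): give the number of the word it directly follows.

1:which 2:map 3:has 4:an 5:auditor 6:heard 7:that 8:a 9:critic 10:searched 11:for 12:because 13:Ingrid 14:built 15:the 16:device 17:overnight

11

The displaced element is "which map" (word 2).
It is linked across 1 clause boundary (that).
It functions as the object of the preposition "for" of "searched", so the gap sits immediately after word 11 ("for").
Base order: An auditor has heard that a critic searched for which map because Ingrid built the device overnight.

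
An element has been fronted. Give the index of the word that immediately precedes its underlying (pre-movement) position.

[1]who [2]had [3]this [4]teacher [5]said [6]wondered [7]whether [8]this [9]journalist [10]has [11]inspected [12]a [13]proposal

The displaced element is "who" (word 1).
It is linked across 1 clause boundary (Ø).
It functions as the subject of "wondered", so the gap sits immediately after word 5 ("said").
Base order: This teacher had said who wondered whether this journalist has inspected a proposal.

5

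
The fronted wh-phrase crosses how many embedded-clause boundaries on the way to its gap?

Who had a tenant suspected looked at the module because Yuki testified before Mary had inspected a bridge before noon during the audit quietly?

1

"who" is extracted from the subject of "looked".
Boundaries crossed, outermost first: [Ø] — 1 in total.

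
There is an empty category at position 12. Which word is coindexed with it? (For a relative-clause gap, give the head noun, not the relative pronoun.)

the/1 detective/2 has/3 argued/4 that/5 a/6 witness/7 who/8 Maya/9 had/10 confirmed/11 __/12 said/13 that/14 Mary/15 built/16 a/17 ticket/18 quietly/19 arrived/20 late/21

The gap at 12 is the subject of "said", inside a relative clause.
The relative pronoun is "who" (word 8); it is bound by the head noun immediately before it.
Its filler is the head noun "witness", at word 7.

7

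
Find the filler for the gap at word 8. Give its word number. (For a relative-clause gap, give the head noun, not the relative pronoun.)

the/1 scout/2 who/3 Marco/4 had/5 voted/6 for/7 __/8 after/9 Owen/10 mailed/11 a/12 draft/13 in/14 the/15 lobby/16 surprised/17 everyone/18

The gap at 8 is the prepositional object of "voted", inside a relative clause.
The relative pronoun is "who" (word 3); it is bound by the head noun immediately before it.
Its filler is the head noun "scout", at word 2.

2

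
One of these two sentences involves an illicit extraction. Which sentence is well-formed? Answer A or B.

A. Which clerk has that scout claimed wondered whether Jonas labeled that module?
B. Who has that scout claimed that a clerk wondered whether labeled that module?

In B, the wh-phrase is extracted from inside a wh-island (introduced by "whether"), which blocks movement.
In A, the extraction path crosses only that-complement boundaries, which are transparent.
So A is grammatical.

A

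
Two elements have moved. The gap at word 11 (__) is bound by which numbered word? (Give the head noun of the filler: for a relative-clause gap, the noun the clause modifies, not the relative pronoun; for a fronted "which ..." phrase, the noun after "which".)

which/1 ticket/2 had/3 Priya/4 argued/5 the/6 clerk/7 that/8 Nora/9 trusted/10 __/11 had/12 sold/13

7

The marked gap is inside the relative clause, the direct object of "trusted".
Its filler is the head noun "clerk" (via "that"), at word 7.
(The other dependency links word 2 to a gap after word 13.)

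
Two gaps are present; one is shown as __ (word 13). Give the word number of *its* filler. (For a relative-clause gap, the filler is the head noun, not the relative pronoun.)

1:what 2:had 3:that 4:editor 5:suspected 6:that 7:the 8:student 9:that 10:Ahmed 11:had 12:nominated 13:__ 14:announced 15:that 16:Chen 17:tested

The marked gap is inside the relative clause, the direct object of "nominated".
Its filler is the head noun "student" (via "that"), at word 8.
(The other dependency links word 1 to a gap after word 17.)

8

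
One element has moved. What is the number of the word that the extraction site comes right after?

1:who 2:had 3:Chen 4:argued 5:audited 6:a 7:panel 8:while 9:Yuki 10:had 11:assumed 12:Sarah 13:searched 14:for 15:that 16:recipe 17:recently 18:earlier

4

The displaced element is "who" (word 1).
It is linked across 1 clause boundary (Ø).
It functions as the subject of "audited", so the gap sits immediately after word 4 ("argued").
Base order: Chen had argued that who audited a panel while Yuki had assumed Sarah searched for that recipe recently earlier.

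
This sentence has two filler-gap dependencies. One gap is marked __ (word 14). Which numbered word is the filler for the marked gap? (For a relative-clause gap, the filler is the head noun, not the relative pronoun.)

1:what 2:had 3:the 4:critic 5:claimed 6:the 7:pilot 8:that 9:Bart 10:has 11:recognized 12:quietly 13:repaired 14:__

1

The marked gap is the direct object of "repaired".
Its filler is the fronted wh-phrase "what", at word 1.
(The other dependency links word 7 to a gap after word 11.)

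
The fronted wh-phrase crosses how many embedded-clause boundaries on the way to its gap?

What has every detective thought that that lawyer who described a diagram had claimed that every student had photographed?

2

"what" is extracted from the object of "photographed".
Boundaries crossed, outermost first: [that], [that] — 2 in total.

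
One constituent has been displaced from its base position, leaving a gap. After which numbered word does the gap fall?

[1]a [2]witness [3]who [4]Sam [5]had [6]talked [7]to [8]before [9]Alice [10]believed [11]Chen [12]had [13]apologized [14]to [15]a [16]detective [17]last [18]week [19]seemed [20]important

7

The displaced element is "a witness" (word 2).
It functions as the object of the preposition "to" of "talked", so the gap sits immediately after word 7 ("to").
Base order: Sam had talked to a witness before Alice believed Chen had apologized to a detective last week.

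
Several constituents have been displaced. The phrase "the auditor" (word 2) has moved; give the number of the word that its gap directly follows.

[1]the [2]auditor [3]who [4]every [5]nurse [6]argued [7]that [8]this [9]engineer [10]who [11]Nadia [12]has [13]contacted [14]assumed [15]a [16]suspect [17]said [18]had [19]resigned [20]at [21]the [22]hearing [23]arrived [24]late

17

The displaced element is "the auditor" (word 2).
It is linked across 3 clause boundaries (that → Ø → Ø).
It functions as the subject of "resigned", so the gap sits immediately after word 17 ("said").
Base order: Every nurse argued that this engineer who Nadia has contacted assumed a suspect said that the auditor had resigned at the hearing.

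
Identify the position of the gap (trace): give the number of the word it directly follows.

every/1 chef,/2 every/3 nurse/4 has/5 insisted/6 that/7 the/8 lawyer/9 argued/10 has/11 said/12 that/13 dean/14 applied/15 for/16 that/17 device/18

10

The displaced element is "every chef" (word 2).
It is linked across 2 clause boundaries (that → Ø).
It functions as the subject of "said", so the gap sits immediately after word 10 ("argued").
Base order: Every nurse has insisted that the lawyer argued every chef has said that dean applied for that device.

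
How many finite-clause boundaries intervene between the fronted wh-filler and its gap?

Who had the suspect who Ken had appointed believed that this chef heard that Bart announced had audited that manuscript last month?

"who" is extracted from the subject of "audited".
Boundaries crossed, outermost first: [that], [that], [Ø] — 3 in total.

3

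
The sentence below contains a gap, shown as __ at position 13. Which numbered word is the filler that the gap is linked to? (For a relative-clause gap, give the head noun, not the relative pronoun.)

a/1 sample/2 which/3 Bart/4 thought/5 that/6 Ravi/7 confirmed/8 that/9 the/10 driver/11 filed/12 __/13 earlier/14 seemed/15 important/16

The gap at 13 is the object of "filed", inside a relative clause.
The relative pronoun is "which" (word 3); it is bound by the head noun immediately before it.
Its filler is the head noun "sample", at word 2.

2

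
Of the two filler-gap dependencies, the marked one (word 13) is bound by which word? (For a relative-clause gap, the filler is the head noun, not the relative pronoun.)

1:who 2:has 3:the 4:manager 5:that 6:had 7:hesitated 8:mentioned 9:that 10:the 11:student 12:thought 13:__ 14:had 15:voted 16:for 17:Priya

1

The marked gap is the subject of "voted".
Its filler is the fronted wh-phrase "who", at word 1.
(The other dependency links word 4 to a gap after word 5.)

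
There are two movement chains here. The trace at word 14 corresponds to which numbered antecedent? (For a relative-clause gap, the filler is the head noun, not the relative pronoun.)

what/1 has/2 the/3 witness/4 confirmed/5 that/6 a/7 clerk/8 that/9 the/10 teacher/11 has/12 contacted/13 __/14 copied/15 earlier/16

The marked gap is inside the relative clause, the direct object of "contacted".
Its filler is the head noun "clerk" (via "that"), at word 8.
(The other dependency links word 1 to a gap after word 15.)

8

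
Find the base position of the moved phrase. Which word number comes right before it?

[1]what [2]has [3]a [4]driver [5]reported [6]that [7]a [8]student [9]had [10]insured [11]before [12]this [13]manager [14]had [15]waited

The displaced element is "what" (word 1).
It is linked across 1 clause boundary (that).
It functions as the direct object of "insured", so the gap sits immediately after word 10 ("insured").
Base order: A driver has reported that a student had insured what before this manager had waited.

10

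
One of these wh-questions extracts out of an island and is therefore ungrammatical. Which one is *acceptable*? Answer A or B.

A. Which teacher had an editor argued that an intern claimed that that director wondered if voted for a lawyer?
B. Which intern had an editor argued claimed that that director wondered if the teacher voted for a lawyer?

B

In A, the wh-phrase is extracted from inside a wh-island (introduced by "if"), which blocks movement.
In B, the extraction path crosses only that-complement boundaries, which are transparent.
So B is grammatical.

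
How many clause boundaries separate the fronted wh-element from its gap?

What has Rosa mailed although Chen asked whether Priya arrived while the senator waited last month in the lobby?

0

"what" originates inside the matrix clause — no clause boundary is crossed.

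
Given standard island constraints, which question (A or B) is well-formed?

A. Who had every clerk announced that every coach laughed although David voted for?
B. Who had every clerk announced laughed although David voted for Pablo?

In A, the wh-phrase is extracted from inside an adjunct island (introduced by "although"), which blocks movement.
In B, the extraction path crosses only that-complement boundaries, which are transparent.
So B is grammatical.

B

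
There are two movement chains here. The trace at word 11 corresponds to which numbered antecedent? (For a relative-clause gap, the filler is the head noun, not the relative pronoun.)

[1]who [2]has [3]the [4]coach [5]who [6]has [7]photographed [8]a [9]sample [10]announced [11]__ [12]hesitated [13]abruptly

1

The marked gap is the subject of "hesitated".
Its filler is the fronted wh-phrase "who", at word 1.
(The other dependency links word 4 to a gap after word 5.)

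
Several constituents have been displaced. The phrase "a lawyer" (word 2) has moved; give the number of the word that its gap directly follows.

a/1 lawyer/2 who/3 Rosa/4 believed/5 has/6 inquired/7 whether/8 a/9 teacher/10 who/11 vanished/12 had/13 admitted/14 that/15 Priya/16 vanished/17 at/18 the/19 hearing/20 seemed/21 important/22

The displaced element is "a lawyer" (word 2).
It is linked across 1 clause boundary (Ø).
It functions as the subject of "inquired", so the gap sits immediately after word 5 ("believed").
Base order: Rosa believed a lawyer has inquired whether a teacher who vanished had admitted that Priya vanished at the hearing.

5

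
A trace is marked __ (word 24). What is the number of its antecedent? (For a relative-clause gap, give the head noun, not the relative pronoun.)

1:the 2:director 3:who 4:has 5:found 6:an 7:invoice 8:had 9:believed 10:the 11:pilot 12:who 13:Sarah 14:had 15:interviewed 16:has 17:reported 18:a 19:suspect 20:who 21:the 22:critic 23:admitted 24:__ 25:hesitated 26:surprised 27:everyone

The gap at 24 is the subject of "hesitated", inside a relative clause.
The relative pronoun is "who" (word 20); it is bound by the head noun immediately before it.
Its filler is the head noun "suspect", at word 19.

19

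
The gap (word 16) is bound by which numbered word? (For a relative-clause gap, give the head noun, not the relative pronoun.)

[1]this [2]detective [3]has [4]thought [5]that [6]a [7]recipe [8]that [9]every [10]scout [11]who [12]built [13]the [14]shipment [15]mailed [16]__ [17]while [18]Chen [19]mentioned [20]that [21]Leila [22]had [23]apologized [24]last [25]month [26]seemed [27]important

The gap at 16 is the object of "mailed", inside a relative clause.
The relative pronoun is "that" (word 8); it is bound by the head noun immediately before it.
Its filler is the head noun "recipe", at word 7.

7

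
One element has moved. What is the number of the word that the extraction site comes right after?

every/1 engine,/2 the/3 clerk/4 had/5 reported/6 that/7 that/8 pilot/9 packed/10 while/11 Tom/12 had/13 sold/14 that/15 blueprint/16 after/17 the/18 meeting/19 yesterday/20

The displaced element is "every engine" (word 2).
It is linked across 1 clause boundary (that).
It functions as the direct object of "packed", so the gap sits immediately after word 10 ("packed").
Base order: The clerk had reported that that pilot packed every engine while Tom had sold that blueprint after the meeting yesterday.

10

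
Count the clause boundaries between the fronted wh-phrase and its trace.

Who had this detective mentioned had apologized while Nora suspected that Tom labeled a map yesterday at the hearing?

"who" is extracted from the subject of "apologized".
Boundaries crossed, outermost first: [Ø] — 1 in total.

1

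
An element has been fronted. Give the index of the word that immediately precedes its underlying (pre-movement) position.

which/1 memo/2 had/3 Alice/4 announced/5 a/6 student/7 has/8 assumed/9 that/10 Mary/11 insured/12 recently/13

12

The displaced element is "which memo" (word 2).
It is linked across 2 clause boundaries (Ø → that).
It functions as the direct object of "insured", so the gap sits immediately after word 12 ("insured").
Base order: Alice had announced a student has assumed that Mary insured which memo recently.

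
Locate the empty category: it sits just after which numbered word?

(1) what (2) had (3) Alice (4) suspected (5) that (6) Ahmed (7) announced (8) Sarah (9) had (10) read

10

The displaced element is "what" (word 1).
It is linked across 2 clause boundaries (that → Ø).
It functions as the direct object of "read", so the gap sits immediately after word 10 ("read").
Base order: Alice had suspected that Ahmed announced Sarah had read what.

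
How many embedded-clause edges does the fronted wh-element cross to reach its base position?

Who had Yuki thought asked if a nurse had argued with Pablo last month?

1

"who" is extracted from the subject of "asked".
Boundaries crossed, outermost first: [Ø] — 1 in total.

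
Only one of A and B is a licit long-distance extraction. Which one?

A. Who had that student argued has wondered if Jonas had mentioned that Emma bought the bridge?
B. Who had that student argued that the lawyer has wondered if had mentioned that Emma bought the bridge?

In B, the wh-phrase is extracted from inside a wh-island (introduced by "if"), which blocks movement.
In A, the extraction path crosses only that-complement boundaries, which are transparent.
So A is grammatical.

A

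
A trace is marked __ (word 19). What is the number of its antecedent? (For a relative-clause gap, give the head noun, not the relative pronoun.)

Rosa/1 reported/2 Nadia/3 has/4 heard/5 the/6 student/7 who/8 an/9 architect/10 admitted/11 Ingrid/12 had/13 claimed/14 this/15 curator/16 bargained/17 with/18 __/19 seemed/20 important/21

7

The gap at 19 is the prepositional object of "bargained", inside a relative clause.
The relative pronoun is "who" (word 8); it is bound by the head noun immediately before it.
Its filler is the head noun "student", at word 7.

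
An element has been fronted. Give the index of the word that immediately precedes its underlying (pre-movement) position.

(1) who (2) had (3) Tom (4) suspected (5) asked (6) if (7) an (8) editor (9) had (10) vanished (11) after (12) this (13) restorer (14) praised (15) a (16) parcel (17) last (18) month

4

The displaced element is "who" (word 1).
It is linked across 1 clause boundary (Ø).
It functions as the subject of "asked", so the gap sits immediately after word 4 ("suspected").
Base order: Tom had suspected that who asked if an editor had vanished after this restorer praised a parcel last month.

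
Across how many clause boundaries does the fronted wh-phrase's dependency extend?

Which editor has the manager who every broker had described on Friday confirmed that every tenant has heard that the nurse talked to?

"which editor" is extracted from the PP object of "talked".
Boundaries crossed, outermost first: [that], [that] — 2 in total.

2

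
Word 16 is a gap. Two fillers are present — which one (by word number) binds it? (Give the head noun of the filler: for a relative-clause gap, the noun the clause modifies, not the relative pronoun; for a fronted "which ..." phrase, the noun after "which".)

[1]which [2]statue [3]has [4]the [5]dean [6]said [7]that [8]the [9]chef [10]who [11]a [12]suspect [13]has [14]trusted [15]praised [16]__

2

The marked gap is the direct object of "praised".
Its filler is the fronted wh-phrase "which statue", at word 2.
(The other dependency links word 9 to a gap after word 14.)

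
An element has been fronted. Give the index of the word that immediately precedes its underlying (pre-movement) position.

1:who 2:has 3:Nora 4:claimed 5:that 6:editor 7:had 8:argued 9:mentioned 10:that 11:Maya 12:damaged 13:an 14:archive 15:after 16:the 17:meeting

8

The displaced element is "who" (word 1).
It is linked across 2 clause boundaries (Ø → Ø).
It functions as the subject of "mentioned", so the gap sits immediately after word 8 ("argued").
Base order: Nora has claimed that editor had argued who mentioned that Maya damaged an archive after the meeting.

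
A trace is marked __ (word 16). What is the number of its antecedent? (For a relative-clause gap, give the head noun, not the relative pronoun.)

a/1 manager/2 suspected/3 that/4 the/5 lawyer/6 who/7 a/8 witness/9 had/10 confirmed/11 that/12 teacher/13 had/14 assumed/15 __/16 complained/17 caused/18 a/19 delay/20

The gap at 16 is the subject of "complained", inside a relative clause.
The relative pronoun is "who" (word 7); it is bound by the head noun immediately before it.
Its filler is the head noun "lawyer", at word 6.

6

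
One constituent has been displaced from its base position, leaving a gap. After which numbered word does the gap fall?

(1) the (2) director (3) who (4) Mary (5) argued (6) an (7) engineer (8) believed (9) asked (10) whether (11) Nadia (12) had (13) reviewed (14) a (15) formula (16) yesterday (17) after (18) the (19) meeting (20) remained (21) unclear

8

The displaced element is "the director" (word 2).
It is linked across 2 clause boundaries (Ø → Ø).
It functions as the subject of "asked", so the gap sits immediately after word 8 ("believed").
Base order: Mary argued an engineer believed that the director asked whether Nadia had reviewed a formula yesterday after the meeting.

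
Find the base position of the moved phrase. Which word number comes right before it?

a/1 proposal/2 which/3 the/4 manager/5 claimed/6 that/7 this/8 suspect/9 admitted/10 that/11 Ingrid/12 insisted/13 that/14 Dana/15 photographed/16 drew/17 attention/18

16

The displaced element is "a proposal" (word 2).
It is linked across 3 clause boundaries (that → that → that).
It functions as the direct object of "photographed", so the gap sits immediately after word 16 ("photographed").
Base order: The manager claimed that this suspect admitted that Ingrid insisted that Dana photographed a proposal.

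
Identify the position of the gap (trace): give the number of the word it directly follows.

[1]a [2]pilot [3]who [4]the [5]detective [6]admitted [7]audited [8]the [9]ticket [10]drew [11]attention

The displaced element is "a pilot" (word 2).
It is linked across 1 clause boundary (Ø).
It functions as the subject of "audited", so the gap sits immediately after word 6 ("admitted").
Base order: The detective admitted a pilot audited the ticket.

6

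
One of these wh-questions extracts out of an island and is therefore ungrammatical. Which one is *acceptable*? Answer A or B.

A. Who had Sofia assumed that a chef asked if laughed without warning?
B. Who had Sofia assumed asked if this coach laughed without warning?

B

In A, the wh-phrase is extracted from inside a wh-island (introduced by "if"), which blocks movement.
In B, the extraction path crosses only that-complement boundaries, which are transparent.
So B is grammatical.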